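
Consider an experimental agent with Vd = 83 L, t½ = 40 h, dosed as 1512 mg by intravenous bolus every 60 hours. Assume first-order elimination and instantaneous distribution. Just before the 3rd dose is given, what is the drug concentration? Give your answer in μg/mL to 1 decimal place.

f = (1/2)^(τ/t½) = (1/2)^(60/40) ≈ 0.3536.
C₀ = D/Vd = 1512/83 ≈ 18.217 μg/mL.
Before the 3rd dose, 2 doses have been given. Superposition: Cmin = C₀·(f + f²).
≈ 18.217 × (0.3536 + 0.1250) ≈ 18.217 × 0.4786 ≈ 8.719 μg/mL.

8.7 μg/mL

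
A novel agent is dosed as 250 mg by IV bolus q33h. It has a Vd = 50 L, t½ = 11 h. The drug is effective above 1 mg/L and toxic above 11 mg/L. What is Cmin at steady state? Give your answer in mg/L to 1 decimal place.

0.7 mg/L

τ = 33 h = 3 half-lives, so f = (1/2)^3 = 0.125.
Accumulation ratio R = 1/(1 − f) = 1/0.875 = 8/7.
Single-dose peak C₀ = D/Vd = 250/50 = 5 mg/L.
Steady-state peak Cmax,ss = C₀·R = 5 × 8/7 ≈ 5.714 mg/L.
Steady-state trough Cmin,ss = Cmax,ss·f ≈ 5.714 × 0.125 ≈ 0.714 mg/L.
Trough 0.7 mg/L vs MEC 1 mg/L: subtherapeutic.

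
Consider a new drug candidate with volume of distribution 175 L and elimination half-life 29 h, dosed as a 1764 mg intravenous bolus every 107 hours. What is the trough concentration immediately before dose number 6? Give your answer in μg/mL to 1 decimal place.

0.8 μg/mL

f = (1/2)^(τ/t½) = (1/2)^(107/29) ≈ 0.0775.
C₀ = D/Vd = 1764/175 ≈ 10.080 μg/mL.
Before the 6th dose, 5 doses have been given. Superposition: Cmin = C₀·(f + f² + … + f^5).
≈ 10.080 × (0.0775 + 0.0060 + 0.0005 + 0.0000 + 0.0000) ≈ 10.080 × 0.0840 ≈ 0.847 μg/mL.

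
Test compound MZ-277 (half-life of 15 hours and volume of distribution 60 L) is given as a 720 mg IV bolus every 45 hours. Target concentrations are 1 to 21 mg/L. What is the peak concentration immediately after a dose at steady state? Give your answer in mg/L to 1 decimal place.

The dosing interval is 3 half-lives, so f = 2^(−3) = 0.125.
At steady state, R = 1/(1 − 0.125) = 8/7.
Single-dose peak C₀ = D/Vd = 720/60 = 12 mg/L.
Steady-state peak Cmax,ss = C₀·R = 12 × 8/7 ≈ 13.714 mg/L.
Peak 13.7 mg/L vs MTC 21 mg/L: below toxic threshold.

13.7 mg/L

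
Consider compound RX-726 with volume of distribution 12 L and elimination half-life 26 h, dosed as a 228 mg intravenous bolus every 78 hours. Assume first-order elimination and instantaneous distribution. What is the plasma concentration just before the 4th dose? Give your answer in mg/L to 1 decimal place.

f = (1/2)^(τ/t½) = (1/2)^(78/26) ≈ 0.1250.
C₀ = D/Vd = 228/12 ≈ 19.000 mg/L.
Before the 4th dose, 3 doses have been given. Superposition: Cmin = C₀·(f + f² + … + f^3).
≈ 19.000 × (0.1250 + 0.0156 + 0.0020) ≈ 19.000 × 0.1426 ≈ 2.709 mg/L.

2.7 mg/L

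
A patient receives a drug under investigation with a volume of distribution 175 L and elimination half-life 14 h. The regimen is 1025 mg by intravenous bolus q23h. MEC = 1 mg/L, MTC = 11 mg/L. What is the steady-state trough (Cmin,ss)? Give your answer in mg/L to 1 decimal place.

2.8 mg/L

k = ln2/t½ = ln2/14 ≈ 0.049511 h⁻¹; fraction remaining f = e^(−kτ) = e^(−0.049511×23) ≈ 0.3202.
Accumulation ratio R = 1/(1 − f) ≈ 1/0.6798 ≈ 1.4710.
Each bolus raises the concentration by D/Vd = 1025/175 ≈ 5.857 mg/L.
Steady-state peak Cmax,ss = C₀·R ≈ 5.857 × 1.4710 ≈ 8.616 mg/L.
Steady-state trough Cmin,ss = Cmax,ss·f ≈ 8.616 × 0.3202 ≈ 2.759 mg/L.
Trough 2.8 mg/L vs MEC 1 mg/L: adequate.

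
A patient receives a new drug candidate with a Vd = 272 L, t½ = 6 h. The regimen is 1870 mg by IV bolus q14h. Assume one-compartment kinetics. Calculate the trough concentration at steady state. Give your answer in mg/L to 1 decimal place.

1.7 mg/L

τ/t½ = 14/6 ≈ 2.3333, so fraction remaining f = (1/2)^(14/6) ≈ 0.1984.
At steady state, accumulation factor R = 1/(1 − e^(−kτ)) ≈ 1.2475.
Single-dose peak C₀ = D/Vd = 1870/272 ≈ 6.875 mg/L.
Cmax,ss = C₀/(1 − f) ≈ 6.875/0.8016 ≈ 8.577 mg/L.
One interval later, Cmin,ss = Cmax,ss·e^(−kτ) ≈ 8.577 × 0.1984 ≈ 1.702 mg/L.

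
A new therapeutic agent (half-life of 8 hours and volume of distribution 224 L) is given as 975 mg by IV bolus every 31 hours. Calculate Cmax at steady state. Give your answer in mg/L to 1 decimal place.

4.7 mg/L

k = ln2/t½ = ln2/8 ≈ 0.086643 h⁻¹; fraction remaining f = e^(−kτ) = e^(−0.086643×31) ≈ 0.0682.
At steady state, accumulation factor R = 1/(1 − e^(−kτ)) ≈ 1.0732.
Each bolus raises the concentration by D/Vd = 975/224 ≈ 4.353 mg/L.
Steady-state peak Cmax,ss = C₀·R ≈ 4.353 × 1.0732 ≈ 4.672 mg/L.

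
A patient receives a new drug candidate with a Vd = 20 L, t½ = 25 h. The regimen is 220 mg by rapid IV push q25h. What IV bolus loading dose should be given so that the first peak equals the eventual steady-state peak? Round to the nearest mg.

f = (1/2)^(25/25) ≈ 0.500000; accumulation ratio R = 1/(1−f) ≈ 2.00000.
Loading dose to hit Cmax,ss on first dose: D_load = D_maint·R ≈ 220 × 2.00000 ≈ 440.00 mg.

440 mg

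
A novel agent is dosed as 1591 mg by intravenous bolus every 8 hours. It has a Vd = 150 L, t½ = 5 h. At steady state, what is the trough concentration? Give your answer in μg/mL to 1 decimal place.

Over one 8-h interval, 8/5 ≈ 1.6 half-lives elapse, leaving f ≈ 0.3299 of each dose.
Single-dose peak C₀ = D/Vd = 1591/150 ≈ 10.607 μg/mL.
Steady-state trough Cmin,ss = C₀·f/(1−f) ≈ 10.607 × 0.3299/0.6701 ≈ 5.222 μg/mL.

5.2 μg/mL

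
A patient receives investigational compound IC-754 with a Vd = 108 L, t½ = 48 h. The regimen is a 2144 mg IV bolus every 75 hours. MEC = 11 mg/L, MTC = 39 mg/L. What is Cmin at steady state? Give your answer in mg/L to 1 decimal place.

k = ln2/t½ = ln2/48 ≈ 0.014441 h⁻¹; fraction remaining f = e^(−kτ) = e^(−0.014441×75) ≈ 0.3386.
Each bolus raises the concentration by D/Vd = 2144/108 ≈ 19.852 mg/L.
Steady-state trough Cmin,ss = C₀·f/(1−f) ≈ 19.852 × 0.3386/0.6614 ≈ 10.163 mg/L.
Trough 10.2 mg/L vs MEC 11 mg/L: subtherapeutic.

10.2 mg/L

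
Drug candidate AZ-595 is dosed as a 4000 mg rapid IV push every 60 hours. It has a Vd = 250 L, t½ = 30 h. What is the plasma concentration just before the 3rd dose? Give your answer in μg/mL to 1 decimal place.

f = (1/2)^(τ/t½) = (1/2)^(60/30) ≈ 0.2500.
C₀ = D/Vd = 4000/250 ≈ 16.000 μg/mL.
Before the 3rd dose, 2 doses have been given. Superposition: Cmin = C₀·(f + f²).
≈ 16.000 × (0.2500 + 0.0625) ≈ 16.000 × 0.3125 ≈ 5.000 μg/mL.

5.0 μg/mL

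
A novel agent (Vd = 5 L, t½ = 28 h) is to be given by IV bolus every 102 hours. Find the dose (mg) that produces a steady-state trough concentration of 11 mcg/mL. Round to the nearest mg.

τ/t½ = 102/28 ≈ 3.6429, so f = (1/2)^(102/28) ≈ 0.080055.
Cmin,ss = (D/Vd)·f/(1−f), so D = Cmin,ss·Vd·(1−f)/f.
D = 11 × 5 × (1−f)/f ≈ 11 × 5 × 11.49141 ≈ 632.03 mg.

632 mg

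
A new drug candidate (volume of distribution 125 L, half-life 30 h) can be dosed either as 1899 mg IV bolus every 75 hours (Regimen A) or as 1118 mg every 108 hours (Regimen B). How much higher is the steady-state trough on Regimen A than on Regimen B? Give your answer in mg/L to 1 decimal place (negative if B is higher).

Regimen A: f = (1/2)^(75/30) ≈ 0.1768; Cmin,ss = (1899/125)·f/(1−f) ≈ 3.263 mg/L.
Regimen B: f = (1/2)^(108/30) ≈ 0.0825; Cmin,ss = (1118/125)·f/(1−f) ≈ 0.804 mg/L.
Difference ≈ 3.263 − 0.804 ≈ 2.459 mg/L.

2.5 mg/L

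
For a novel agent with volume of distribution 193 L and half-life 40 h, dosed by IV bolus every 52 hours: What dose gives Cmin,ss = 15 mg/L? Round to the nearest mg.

4233 mg

τ/t½ = 52/40 ≈ 1.3, so f = (1/2)^(52/40) ≈ 0.406126.
Cmin,ss = (D/Vd)·f/(1−f), so D = Cmin,ss·Vd·(1−f)/f.
D = 15 × 193 × (1−f)/f ≈ 15 × 193 × 1.46229 ≈ 4233.33 mg.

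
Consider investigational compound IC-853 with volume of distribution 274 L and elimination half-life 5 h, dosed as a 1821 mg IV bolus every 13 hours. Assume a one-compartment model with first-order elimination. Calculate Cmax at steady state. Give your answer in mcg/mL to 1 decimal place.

8.0 mcg/mL

Over one 13-h interval, 13/5 ≈ 2.6 half-lives elapse, leaving f ≈ 0.1649 of each dose.
Accumulation ratio R = 1/(1 − f) ≈ 1/0.8351 ≈ 1.1975.
Single-dose peak C₀ = D/Vd = 1821/274 ≈ 6.646 mcg/mL.
Steady-state peak Cmax,ss = C₀·R ≈ 6.646 × 1.1975 ≈ 7.959 mcg/mL.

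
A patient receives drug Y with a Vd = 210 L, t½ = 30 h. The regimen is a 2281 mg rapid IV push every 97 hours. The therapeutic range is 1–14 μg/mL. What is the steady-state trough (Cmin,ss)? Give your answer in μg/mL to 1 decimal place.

τ/t½ = 97/30 ≈ 3.2333, so fraction remaining f = (1/2)^(97/30) ≈ 0.1063.
Single-dose peak C₀ = D/Vd = 2281/210 ≈ 10.862 μg/mL.
Steady-state trough Cmin,ss = C₀·f/(1−f) ≈ 10.862 × 0.1063/0.8937 ≈ 1.292 μg/mL.
Trough 1.3 μg/mL vs MEC 1 μg/mL: adequate.

1.3 μg/mL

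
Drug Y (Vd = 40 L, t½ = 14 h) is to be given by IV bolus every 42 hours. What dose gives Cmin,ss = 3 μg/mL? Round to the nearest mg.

840 mg

τ/t½ = 42/14 ≈ 3, so f = (1/2)^(42/14) ≈ 0.125000.
Cmin,ss = (D/Vd)·f/(1−f), so D = Cmin,ss·Vd·(1−f)/f.
D = 3 × 40 × (1−f)/f ≈ 3 × 40 × 7.00000 ≈ 840.00 mg.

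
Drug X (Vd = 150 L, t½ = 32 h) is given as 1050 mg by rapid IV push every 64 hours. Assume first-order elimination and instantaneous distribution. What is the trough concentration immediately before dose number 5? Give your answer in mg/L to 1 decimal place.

2.3 mg/L

f = (1/2)^(τ/t½) = (1/2)^(64/32) ≈ 0.2500.
C₀ = D/Vd = 1050/150 ≈ 7.000 mg/L.
Before the 5th dose, 4 doses have been given. Superposition: Cmin = C₀·(f + f² + … + f^4).
≈ 7.000 × (0.2500 + 0.0625 + 0.0156 + 0.0039) ≈ 7.000 × 0.3320 ≈ 2.324 mg/L.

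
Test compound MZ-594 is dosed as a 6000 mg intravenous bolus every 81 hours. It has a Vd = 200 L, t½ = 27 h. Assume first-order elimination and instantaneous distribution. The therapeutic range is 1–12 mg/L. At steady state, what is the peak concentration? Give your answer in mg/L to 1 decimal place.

τ = 81 h = 3 half-lives, so f = (1/2)^3 = 0.125.
At steady state, R = 1/(1 − 0.125) = 8/7.
Single-dose peak C₀ = D/Vd = 6000/200 = 30 mg/L.
Steady-state peak Cmax,ss = C₀·R = 30 × 8/7 ≈ 34.286 mg/L.
Peak 34.3 mg/L vs MTC 12 mg/L: exceeds toxic threshold.

34.3 mg/L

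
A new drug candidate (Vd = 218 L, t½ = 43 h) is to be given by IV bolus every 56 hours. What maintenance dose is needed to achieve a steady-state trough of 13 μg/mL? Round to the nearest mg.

τ/t½ = 56/43 ≈ 1.3023, so f = (1/2)^(56/43) ≈ 0.405472.
Cmin,ss = (D/Vd)·f/(1−f), so D = Cmin,ss·Vd·(1−f)/f.
D = 13 × 218 × (1−f)/f ≈ 13 × 218 × 1.46626 ≈ 4155.38 mg.

4155 mg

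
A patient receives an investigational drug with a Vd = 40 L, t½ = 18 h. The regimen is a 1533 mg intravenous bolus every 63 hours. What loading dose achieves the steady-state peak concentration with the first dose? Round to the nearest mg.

1682 mg

f = (1/2)^(63/18) ≈ 0.088388; accumulation ratio R = 1/(1−f) ≈ 1.09696.
Loading dose to hit Cmax,ss on first dose: D_load = D_maint·R ≈ 1533 × 1.09696 ≈ 1681.64 mg.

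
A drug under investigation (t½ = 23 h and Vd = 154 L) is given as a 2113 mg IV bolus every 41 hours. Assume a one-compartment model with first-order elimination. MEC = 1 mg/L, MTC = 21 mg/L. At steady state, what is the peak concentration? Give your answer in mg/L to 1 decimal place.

19.3 mg/L

k = ln2/t½ = ln2/23 ≈ 0.030137 h⁻¹; fraction remaining f = e^(−kτ) = e^(−0.030137×41) ≈ 0.2907.
At steady state, accumulation factor R = 1/(1 − e^(−kτ)) ≈ 1.4098.
Single-dose peak C₀ = D/Vd = 2113/154 ≈ 13.721 mg/L.
Steady-state peak Cmax,ss = C₀·R ≈ 13.721 × 1.4098 ≈ 19.344 mg/L.
Peak 19.3 mg/L vs MTC 21 mg/L: below toxic threshold.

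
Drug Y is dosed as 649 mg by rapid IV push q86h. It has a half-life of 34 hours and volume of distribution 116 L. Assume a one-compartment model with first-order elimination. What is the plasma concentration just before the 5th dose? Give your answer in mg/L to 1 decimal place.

f = (1/2)^(τ/t½) = (1/2)^(86/34) ≈ 0.1732.
C₀ = D/Vd = 649/116 ≈ 5.595 mg/L.
Before the 5th dose, 4 doses have been given. Superposition: Cmin = C₀·(f + f² + … + f^4).
≈ 5.595 × (0.1732 + 0.0300 + 0.0052 + 0.0009) ≈ 5.595 × 0.2093 ≈ 1.171 mg/L.

1.2 mg/L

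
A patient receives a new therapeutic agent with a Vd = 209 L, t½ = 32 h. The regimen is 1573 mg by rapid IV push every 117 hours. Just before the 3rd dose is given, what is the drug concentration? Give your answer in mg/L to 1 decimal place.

f = (1/2)^(τ/t½) = (1/2)^(117/32) ≈ 0.0793.
C₀ = D/Vd = 1573/209 ≈ 7.526 mg/L.
Before the 3rd dose, 2 doses have been given. Superposition: Cmin = C₀·(f + f²).
≈ 7.526 × (0.0793 + 0.0063) ≈ 7.526 × 0.0856 ≈ 0.644 mg/L.

0.6 mg/L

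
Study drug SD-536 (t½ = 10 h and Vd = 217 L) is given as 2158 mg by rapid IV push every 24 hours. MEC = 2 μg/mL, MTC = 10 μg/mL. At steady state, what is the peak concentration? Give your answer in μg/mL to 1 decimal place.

12.3 μg/mL

Over one 24-h interval, 24/10 ≈ 2.4 half-lives elapse, leaving f ≈ 0.1895 of each dose.
At steady state, accumulation factor R = 1/(1 − e^(−kτ)) ≈ 1.2338.
Single-dose peak C₀ = D/Vd = 2158/217 ≈ 9.945 μg/mL.
Steady-state peak Cmax,ss = C₀·R ≈ 9.945 × 1.2338 ≈ 12.270 μg/mL.
Peak 12.3 μg/mL vs MTC 10 μg/mL: exceeds toxic threshold.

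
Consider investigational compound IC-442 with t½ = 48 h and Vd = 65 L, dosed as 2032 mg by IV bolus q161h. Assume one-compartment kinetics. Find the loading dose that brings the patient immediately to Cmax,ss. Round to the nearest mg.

f = (1/2)^(161/48) ≈ 0.097790; accumulation ratio R = 1/(1−f) ≈ 1.10839.
Loading dose to hit Cmax,ss on first dose: D_load = D_maint·R ≈ 2032 × 1.10839 ≈ 2252.25 mg.

2252 mg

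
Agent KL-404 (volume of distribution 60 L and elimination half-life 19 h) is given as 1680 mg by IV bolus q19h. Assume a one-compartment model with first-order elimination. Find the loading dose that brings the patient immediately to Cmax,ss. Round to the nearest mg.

3360 mg

f = (1/2)^(19/19) ≈ 0.500000; accumulation ratio R = 1/(1−f) ≈ 2.00000.
Loading dose to hit Cmax,ss on first dose: D_load = D_maint·R ≈ 1680 × 2.00000 ≈ 3360.00 mg.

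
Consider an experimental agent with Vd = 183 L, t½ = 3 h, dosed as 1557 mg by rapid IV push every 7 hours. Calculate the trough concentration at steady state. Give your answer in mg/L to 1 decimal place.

k = ln2/t½ = ln2/3 ≈ 0.231049 h⁻¹; fraction remaining f = e^(−kτ) = e^(−0.231049×7) ≈ 0.1984.
At steady state, accumulation factor R = 1/(1 − e^(−kτ)) ≈ 1.2475.
Each bolus raises the concentration by D/Vd = 1557/183 ≈ 8.508 mg/L.
Cmax,ss = C₀/(1 − f) ≈ 8.508/0.8016 ≈ 10.614 mg/L.
One interval later, Cmin,ss = Cmax,ss·e^(−kτ) ≈ 10.614 × 0.1984 ≈ 2.106 mg/L.

2.1 mg/L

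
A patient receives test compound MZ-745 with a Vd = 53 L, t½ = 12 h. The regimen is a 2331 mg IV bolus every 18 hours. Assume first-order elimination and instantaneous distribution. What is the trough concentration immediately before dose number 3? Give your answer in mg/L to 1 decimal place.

21.0 mg/L

f = (1/2)^(τ/t½) = (1/2)^(18/12) ≈ 0.3536.
C₀ = D/Vd = 2331/53 ≈ 43.981 mg/L.
Before the 3rd dose, 2 doses have been given. Superposition: Cmin = C₀·(f + f²).
≈ 43.981 × (0.3536 + 0.1250) ≈ 43.981 × 0.4786 ≈ 21.049 mg/L.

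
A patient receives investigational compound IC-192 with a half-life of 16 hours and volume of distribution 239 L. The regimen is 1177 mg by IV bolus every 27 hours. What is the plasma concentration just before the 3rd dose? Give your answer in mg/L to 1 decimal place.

2.0 mg/L

f = (1/2)^(τ/t½) = (1/2)^(27/16) ≈ 0.3105.
C₀ = D/Vd = 1177/239 ≈ 4.925 mg/L.
Before the 3rd dose, 2 doses have been given. Superposition: Cmin = C₀·(f + f²).
≈ 4.925 × (0.3105 + 0.0964) ≈ 4.925 × 0.4069 ≈ 2.004 mg/L.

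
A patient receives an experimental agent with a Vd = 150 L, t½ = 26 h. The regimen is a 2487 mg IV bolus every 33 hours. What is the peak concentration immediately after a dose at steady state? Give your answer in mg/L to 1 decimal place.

28.3 mg/L

k = ln2/t½ = ln2/26 ≈ 0.026660 h⁻¹; fraction remaining f = e^(−kτ) = e^(−0.026660×33) ≈ 0.4149.
At steady state, accumulation factor R = 1/(1 − e^(−kτ)) ≈ 1.7091.
Each bolus raises the concentration by D/Vd = 2487/150 ≈ 16.580 mg/L.
Steady-state peak Cmax,ss = C₀·R ≈ 16.580 × 1.7091 ≈ 28.337 mg/L.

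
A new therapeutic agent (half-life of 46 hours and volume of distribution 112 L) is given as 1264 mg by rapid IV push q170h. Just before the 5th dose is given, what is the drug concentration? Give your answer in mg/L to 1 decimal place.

0.9 mg/L

f = (1/2)^(τ/t½) = (1/2)^(170/46) ≈ 0.0772.
C₀ = D/Vd = 1264/112 ≈ 11.286 mg/L.
Before the 5th dose, 4 doses have been given. Superposition: Cmin = C₀·(f + f² + … + f^4).
≈ 11.286 × (0.0772 + 0.0060 + 0.0005 + 0.0000) ≈ 11.286 × 0.0837 ≈ 0.945 mg/L.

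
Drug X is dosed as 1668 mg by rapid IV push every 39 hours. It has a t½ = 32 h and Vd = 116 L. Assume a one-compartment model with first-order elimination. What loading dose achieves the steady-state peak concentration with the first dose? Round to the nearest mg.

2925 mg

f = (1/2)^(39/32) ≈ 0.429655; accumulation ratio R = 1/(1−f) ≈ 1.75332.
Loading dose to hit Cmax,ss on first dose: D_load = D_maint·R ≈ 1668 × 1.75332 ≈ 2924.54 mg.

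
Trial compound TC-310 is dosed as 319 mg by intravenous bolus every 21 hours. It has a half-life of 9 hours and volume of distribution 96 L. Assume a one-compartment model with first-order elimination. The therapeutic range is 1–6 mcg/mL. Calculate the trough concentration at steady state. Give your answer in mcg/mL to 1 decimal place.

k = ln2/t½ = ln2/9 ≈ 0.077016 h⁻¹; fraction remaining f = e^(−kτ) = e^(−0.077016×21) ≈ 0.1984.
At steady state, accumulation factor R = 1/(1 − e^(−kτ)) ≈ 1.2475.
Single-dose peak C₀ = D/Vd = 319/96 ≈ 3.323 mcg/mL.
Cmax,ss = C₀/(1 − f) ≈ 3.323/0.8016 ≈ 4.145 mcg/mL.
One interval later, Cmin,ss = Cmax,ss·e^(−kτ) ≈ 4.145 × 0.1984 ≈ 0.822 mcg/mL.
Trough 0.8 mcg/mL vs MEC 1 mcg/mL: subtherapeutic.

0.8 mcg/mL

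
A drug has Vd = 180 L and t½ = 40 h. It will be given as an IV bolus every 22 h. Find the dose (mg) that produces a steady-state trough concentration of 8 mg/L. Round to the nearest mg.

τ/t½ = 22/40 ≈ 0.55, so f = (1/2)^(22/40) ≈ 0.683020.
Cmin,ss = (D/Vd)·f/(1−f), so D = Cmin,ss·Vd·(1−f)/f.
D = 8 × 180 × (1−f)/f ≈ 8 × 180 × 0.46409 ≈ 668.29 mg.

668 mg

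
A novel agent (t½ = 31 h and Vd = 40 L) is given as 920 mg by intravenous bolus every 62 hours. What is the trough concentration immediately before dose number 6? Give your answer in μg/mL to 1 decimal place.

7.7 μg/mL

f = (1/2)^(τ/t½) = (1/2)^(62/31) ≈ 0.2500.
C₀ = D/Vd = 920/40 ≈ 23.000 μg/mL.
Before the 6th dose, 5 doses have been given. Superposition: Cmin = C₀·(f + f² + … + f^5).
≈ 23.000 × (0.2500 + 0.0625 + 0.0156 + 0.0039 + 0.0010) ≈ 23.000 × 0.3330 ≈ 7.659 μg/mL.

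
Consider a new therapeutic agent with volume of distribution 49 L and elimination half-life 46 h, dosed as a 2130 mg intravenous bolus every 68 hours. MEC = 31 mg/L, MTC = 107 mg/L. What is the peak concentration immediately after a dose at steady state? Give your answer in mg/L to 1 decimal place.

67.8 mg/L

k = ln2/t½ = ln2/46 ≈ 0.015068 h⁻¹; fraction remaining f = e^(−kτ) = e^(−0.015068×68) ≈ 0.3589.
At steady state, accumulation factor R = 1/(1 − e^(−kτ)) ≈ 1.5598.
Single-dose peak C₀ = D/Vd = 2130/49 ≈ 43.469 mg/L.
Steady-state peak Cmax,ss = C₀·R ≈ 43.469 × 1.5598 ≈ 67.803 mg/L.
Peak 67.8 mg/L vs MTC 107 mg/L: below toxic threshold.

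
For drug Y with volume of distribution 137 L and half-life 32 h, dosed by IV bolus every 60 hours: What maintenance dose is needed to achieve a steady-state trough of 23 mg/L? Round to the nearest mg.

8407 mg

τ/t½ = 60/32 ≈ 1.875, so f = (1/2)^(60/32) ≈ 0.272627.
Cmin,ss = (D/Vd)·f/(1−f), so D = Cmin,ss·Vd·(1−f)/f.
D = 23 × 137 × (1−f)/f ≈ 23 × 137 × 2.66802 ≈ 8406.93 mg.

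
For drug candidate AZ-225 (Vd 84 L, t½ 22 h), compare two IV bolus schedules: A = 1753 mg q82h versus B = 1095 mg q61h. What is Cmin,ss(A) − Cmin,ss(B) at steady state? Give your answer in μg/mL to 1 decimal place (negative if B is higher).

Regimen A: f = (1/2)^(82/22) ≈ 0.0755; Cmin,ss = (1753/84)·f/(1−f) ≈ 1.704 μg/mL.
Regimen B: f = (1/2)^(61/22) ≈ 0.1463; Cmin,ss = (1095/84)·f/(1−f) ≈ 2.234 μg/mL.
Difference ≈ 1.704 − 2.234 ≈ -0.530 μg/mL.

-0.5 μg/mL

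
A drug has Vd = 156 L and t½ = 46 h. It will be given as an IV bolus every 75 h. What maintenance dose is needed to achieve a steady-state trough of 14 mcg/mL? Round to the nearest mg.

4578 mg

τ/t½ = 75/46 ≈ 1.6304, so f = (1/2)^(75/46) ≈ 0.322991.
Cmin,ss = (D/Vd)·f/(1−f), so D = Cmin,ss·Vd·(1−f)/f.
D = 14 × 156 × (1−f)/f ≈ 14 × 156 × 2.09606 ≈ 4577.80 mg.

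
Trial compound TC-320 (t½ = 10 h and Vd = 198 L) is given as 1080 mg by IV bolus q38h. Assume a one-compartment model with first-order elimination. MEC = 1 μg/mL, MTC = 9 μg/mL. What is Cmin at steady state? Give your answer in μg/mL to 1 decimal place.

τ/t½ = 38/10 ≈ 3.8, so fraction remaining f = (1/2)^(38/10) ≈ 0.0718.
At steady state, accumulation factor R = 1/(1 − e^(−kτ)) ≈ 1.0774.
Single-dose peak C₀ = D/Vd = 1080/198 ≈ 5.455 μg/mL.
Cmax,ss = C₀/(1 − f) ≈ 5.455/0.9282 ≈ 5.877 μg/mL.
Steady-state trough Cmin,ss = Cmax,ss·f ≈ 5.877 × 0.0718 ≈ 0.422 μg/mL.
Trough 0.4 μg/mL vs MEC 1 μg/mL: subtherapeutic.

0.4 μg/mL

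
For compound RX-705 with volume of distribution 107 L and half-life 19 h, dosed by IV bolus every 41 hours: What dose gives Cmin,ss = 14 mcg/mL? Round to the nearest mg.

5187 mg

τ/t½ = 41/19 ≈ 2.1579, so f = (1/2)^(41/19) ≈ 0.224083.
Cmin,ss = (D/Vd)·f/(1−f), so D = Cmin,ss·Vd·(1−f)/f.
D = 14 × 107 × (1−f)/f ≈ 14 × 107 × 3.46263 ≈ 5187.02 mg.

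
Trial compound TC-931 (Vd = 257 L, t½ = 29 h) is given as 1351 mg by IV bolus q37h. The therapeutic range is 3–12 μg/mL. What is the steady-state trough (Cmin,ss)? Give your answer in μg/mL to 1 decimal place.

τ/t½ = 37/29 ≈ 1.2759, so fraction remaining f = (1/2)^(37/29) ≈ 0.4130.
At steady state, accumulation factor R = 1/(1 − e^(−kτ)) ≈ 1.7036.
Single-dose peak C₀ = D/Vd = 1351/257 ≈ 5.257 μg/mL.
Steady-state peak Cmax,ss = C₀·R ≈ 5.257 × 1.7036 ≈ 8.956 μg/mL.
One interval later, Cmin,ss = Cmax,ss·e^(−kτ) ≈ 8.956 × 0.4130 ≈ 3.699 μg/mL.
Trough 3.7 μg/mL vs MEC 3 μg/mL: adequate.

3.7 μg/mL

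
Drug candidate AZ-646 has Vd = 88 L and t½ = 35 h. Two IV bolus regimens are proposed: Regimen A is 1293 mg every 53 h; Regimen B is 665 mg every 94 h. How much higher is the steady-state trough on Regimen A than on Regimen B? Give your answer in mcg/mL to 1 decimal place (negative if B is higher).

Regimen A: f = (1/2)^(53/35) ≈ 0.3501; Cmin,ss = (1293/88)·f/(1−f) ≈ 7.915 mcg/mL.
Regimen B: f = (1/2)^(94/35) ≈ 0.1554; Cmin,ss = (665/88)·f/(1−f) ≈ 1.390 mcg/mL.
Difference ≈ 7.915 − 1.390 ≈ 6.525 mcg/mL.

6.5 mcg/mL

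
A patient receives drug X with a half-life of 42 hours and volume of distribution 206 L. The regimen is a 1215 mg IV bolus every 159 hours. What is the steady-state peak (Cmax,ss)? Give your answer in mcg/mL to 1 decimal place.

6.4 mcg/mL

k = ln2/t½ = ln2/42 ≈ 0.016504 h⁻¹; fraction remaining f = e^(−kτ) = e^(−0.016504×159) ≈ 0.0725.
Accumulation ratio R = 1/(1 − f) ≈ 1/0.9275 ≈ 1.0782.
Each bolus raises the concentration by D/Vd = 1215/206 ≈ 5.898 mcg/mL.
Steady-state peak Cmax,ss = C₀·R ≈ 5.898 × 1.0782 ≈ 6.359 mcg/mL.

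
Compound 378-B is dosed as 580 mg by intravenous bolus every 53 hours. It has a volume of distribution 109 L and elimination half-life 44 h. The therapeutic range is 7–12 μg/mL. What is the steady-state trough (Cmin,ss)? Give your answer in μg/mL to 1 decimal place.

Over one 53-h interval, 53/44 ≈ 1.2045 half-lives elapse, leaving f ≈ 0.4339 of each dose.
At steady state, accumulation factor R = 1/(1 − e^(−kτ)) ≈ 1.7665.
Single-dose peak C₀ = D/Vd = 580/109 ≈ 5.321 μg/mL.
Steady-state peak Cmax,ss = C₀·R ≈ 5.321 × 1.7665 ≈ 9.400 μg/mL.
One interval later, Cmin,ss = Cmax,ss·e^(−kτ) ≈ 9.400 × 0.4339 ≈ 4.079 μg/mL.
Trough 4.1 μg/mL vs MEC 7 μg/mL: subtherapeutic.

4.1 μg/mL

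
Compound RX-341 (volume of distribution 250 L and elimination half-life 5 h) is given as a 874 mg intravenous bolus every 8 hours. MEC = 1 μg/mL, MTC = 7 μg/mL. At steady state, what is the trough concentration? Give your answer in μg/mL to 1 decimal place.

τ/t½ = 8/5 ≈ 1.6, so fraction remaining f = (1/2)^(8/5) ≈ 0.3299.
Each bolus raises the concentration by D/Vd = 874/250 ≈ 3.496 μg/mL.
Steady-state trough Cmin,ss = C₀·f/(1−f) ≈ 3.496 × 0.3299/0.6701 ≈ 1.721 μg/mL.
Trough 1.7 μg/mL vs MEC 1 μg/mL: adequate.

1.7 μg/mL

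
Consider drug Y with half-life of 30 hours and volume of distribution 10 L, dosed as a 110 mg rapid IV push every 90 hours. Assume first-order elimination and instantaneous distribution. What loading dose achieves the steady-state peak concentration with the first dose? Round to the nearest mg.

f = (1/2)^(90/30) ≈ 0.125000; accumulation ratio R = 1/(1−f) ≈ 1.14286.
Loading dose to hit Cmax,ss on first dose: D_load = D_maint·R ≈ 110 × 1.14286 ≈ 125.71 mg.

126 mg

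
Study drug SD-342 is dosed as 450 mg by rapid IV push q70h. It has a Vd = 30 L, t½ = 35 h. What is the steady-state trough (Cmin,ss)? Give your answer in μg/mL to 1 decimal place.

5.0 μg/mL

The dosing interval is 2 half-lives, so f = 2^(−2) = 0.25.
At steady state, R = 1/(1 − 0.25) = 4/3.
Single-dose peak C₀ = D/Vd = 450/30 = 15 μg/mL.
Steady-state peak Cmax,ss = C₀·R = 15 × 4/3 ≈ 20.000 μg/mL.
Steady-state trough Cmin,ss = Cmax,ss·f ≈ 20.000 × 0.25 ≈ 5.000 μg/mL.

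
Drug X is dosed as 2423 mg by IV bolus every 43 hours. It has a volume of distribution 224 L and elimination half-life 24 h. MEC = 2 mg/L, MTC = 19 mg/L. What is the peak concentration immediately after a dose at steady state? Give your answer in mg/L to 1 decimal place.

Over one 43-h interval, 43/24 ≈ 1.7917 half-lives elapse, leaving f ≈ 0.2888 of each dose.
At steady state, accumulation factor R = 1/(1 − e^(−kτ)) ≈ 1.4061.
Single-dose peak C₀ = D/Vd = 2423/224 ≈ 10.817 mg/L.
Steady-state peak Cmax,ss = C₀·R ≈ 10.817 × 1.4061 ≈ 15.210 mg/L.
Peak 15.2 mg/L vs MTC 19 mg/L: below toxic threshold.

15.2 mg/L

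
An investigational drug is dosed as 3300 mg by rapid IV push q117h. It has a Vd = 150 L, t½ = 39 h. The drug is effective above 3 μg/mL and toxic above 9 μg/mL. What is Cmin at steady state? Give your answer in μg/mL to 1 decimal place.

τ = 117 h = 3 half-lives, so f = (1/2)^3 = 0.125.
At steady state, R = 1/(1 − 0.125) = 8/7.
Single-dose peak C₀ = D/Vd = 3300/150 = 22 μg/mL.
Steady-state peak Cmax,ss = C₀·R = 22 × 8/7 ≈ 25.143 μg/mL.
Steady-state trough Cmin,ss = Cmax,ss·f ≈ 25.143 × 0.125 ≈ 3.143 μg/mL.
Trough 3.1 μg/mL vs MEC 3 μg/mL: adequate.

3.1 μg/mL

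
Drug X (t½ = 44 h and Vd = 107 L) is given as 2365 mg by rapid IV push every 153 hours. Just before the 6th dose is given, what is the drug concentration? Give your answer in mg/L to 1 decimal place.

f = (1/2)^(τ/t½) = (1/2)^(153/44) ≈ 0.0898.
C₀ = D/Vd = 2365/107 ≈ 22.103 mg/L.
Before the 6th dose, 5 doses have been given. Superposition: Cmin = C₀·(f + f² + … + f^5).
≈ 22.103 × (0.0898 + 0.0081 + 0.0007 + 0.0001 + 0.0000) ≈ 22.103 × 0.0987 ≈ 2.182 mg/L.

2.2 mg/L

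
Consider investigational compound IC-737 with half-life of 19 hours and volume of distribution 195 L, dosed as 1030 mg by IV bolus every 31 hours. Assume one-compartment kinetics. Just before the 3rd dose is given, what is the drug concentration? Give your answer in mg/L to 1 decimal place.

2.3 mg/L

f = (1/2)^(τ/t½) = (1/2)^(31/19) ≈ 0.3227.
C₀ = D/Vd = 1030/195 ≈ 5.282 mg/L.
Before the 3rd dose, 2 doses have been given. Superposition: Cmin = C₀·(f + f²).
≈ 5.282 × (0.3227 + 0.1041) ≈ 5.282 × 0.4268 ≈ 2.254 mg/L.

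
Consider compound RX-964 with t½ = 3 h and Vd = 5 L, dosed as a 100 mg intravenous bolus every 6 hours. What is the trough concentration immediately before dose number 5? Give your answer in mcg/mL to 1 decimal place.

f = (1/2)^(τ/t½) = (1/2)^(6/3) ≈ 0.2500.
C₀ = D/Vd = 100/5 ≈ 20.000 mcg/mL.
Before the 5th dose, 4 doses have been given. Superposition: Cmin = C₀·(f + f² + … + f^4).
≈ 20.000 × (0.2500 + 0.0625 + 0.0156 + 0.0039) ≈ 20.000 × 0.3320 ≈ 6.640 mcg/mL.

6.6 mcg/mL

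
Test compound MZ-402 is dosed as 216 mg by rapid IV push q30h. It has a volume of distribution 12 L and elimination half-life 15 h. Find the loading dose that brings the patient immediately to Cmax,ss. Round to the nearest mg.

288 mg

f = (1/2)^(30/15) ≈ 0.250000; accumulation ratio R = 1/(1−f) ≈ 1.33333.
Loading dose to hit Cmax,ss on first dose: D_load = D_maint·R ≈ 216 × 1.33333 ≈ 288.00 mg.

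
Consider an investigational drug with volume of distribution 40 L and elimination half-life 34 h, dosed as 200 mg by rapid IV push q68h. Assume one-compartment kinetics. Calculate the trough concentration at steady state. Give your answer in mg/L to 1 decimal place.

1.7 mg/L

The dosing interval is 2 half-lives, so f = 2^(−2) = 0.25.
At steady state, R = 1/(1 − 0.25) = 4/3.
Single-dose peak C₀ = D/Vd = 200/40 = 5 mg/L.
Steady-state peak Cmax,ss = C₀·R = 5 × 4/3 ≈ 6.667 mg/L.
Steady-state trough Cmin,ss = Cmax,ss·f ≈ 6.667 × 0.25 ≈ 1.667 mg/L.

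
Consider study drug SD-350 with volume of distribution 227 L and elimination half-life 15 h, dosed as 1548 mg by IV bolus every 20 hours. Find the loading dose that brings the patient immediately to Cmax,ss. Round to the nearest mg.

2567 mg

f = (1/2)^(20/15) ≈ 0.396850; accumulation ratio R = 1/(1−f) ≈ 1.65796.
Loading dose to hit Cmax,ss on first dose: D_load = D_maint·R ≈ 1548 × 1.65796 ≈ 2566.52 mg.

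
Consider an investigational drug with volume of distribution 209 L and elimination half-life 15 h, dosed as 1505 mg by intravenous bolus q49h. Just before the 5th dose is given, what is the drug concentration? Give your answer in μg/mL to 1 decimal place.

0.8 μg/mL

f = (1/2)^(τ/t½) = (1/2)^(49/15) ≈ 0.1039.
C₀ = D/Vd = 1505/209 ≈ 7.201 μg/mL.
Before the 5th dose, 4 doses have been given. Superposition: Cmin = C₀·(f + f² + … + f^4).
≈ 7.201 × (0.1039 + 0.0108 + 0.0011 + 0.0001) ≈ 7.201 × 0.1159 ≈ 0.835 μg/mL.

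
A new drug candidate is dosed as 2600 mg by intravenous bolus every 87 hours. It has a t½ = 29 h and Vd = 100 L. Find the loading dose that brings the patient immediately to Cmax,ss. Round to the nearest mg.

2971 mg

f = (1/2)^(87/29) ≈ 0.125000; accumulation ratio R = 1/(1−f) ≈ 1.14286.
Loading dose to hit Cmax,ss on first dose: D_load = D_maint·R ≈ 2600 × 1.14286 ≈ 2971.44 mg.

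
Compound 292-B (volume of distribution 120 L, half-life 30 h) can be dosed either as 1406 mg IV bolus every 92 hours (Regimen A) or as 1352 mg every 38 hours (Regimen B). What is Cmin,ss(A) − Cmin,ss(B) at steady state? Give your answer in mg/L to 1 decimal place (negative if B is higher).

-6.4 mg/L

Regimen A: f = (1/2)^(92/30) ≈ 0.1194; Cmin,ss = (1406/120)·f/(1−f) ≈ 1.589 mg/L.
Regimen B: f = (1/2)^(38/30) ≈ 0.4156; Cmin,ss = (1352/120)·f/(1−f) ≈ 8.012 mg/L.
Difference ≈ 1.589 − 8.012 ≈ -6.423 mg/L.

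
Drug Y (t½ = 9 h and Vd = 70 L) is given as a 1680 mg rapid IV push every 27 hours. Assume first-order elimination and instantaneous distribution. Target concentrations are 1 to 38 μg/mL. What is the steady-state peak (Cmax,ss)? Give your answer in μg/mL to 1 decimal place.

The dosing interval is 3 half-lives, so f = 2^(−3) = 0.125.
At steady state, R = 1/(1 − 0.125) = 8/7.
Single-dose peak C₀ = D/Vd = 1680/70 = 24 μg/mL.
Steady-state peak Cmax,ss = C₀·R = 24 × 8/7 ≈ 27.429 μg/mL.
Peak 27.4 μg/mL vs MTC 38 μg/mL: below toxic threshold.

27.4 μg/mL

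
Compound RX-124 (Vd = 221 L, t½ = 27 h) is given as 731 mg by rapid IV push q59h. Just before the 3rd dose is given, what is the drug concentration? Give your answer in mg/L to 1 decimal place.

0.9 mg/L

f = (1/2)^(τ/t½) = (1/2)^(59/27) ≈ 0.2199.
C₀ = D/Vd = 731/221 ≈ 3.308 mg/L.
Before the 3rd dose, 2 doses have been given. Superposition: Cmin = C₀·(f + f²).
≈ 3.308 × (0.2199 + 0.0484) ≈ 3.308 × 0.2683 ≈ 0.888 mg/L.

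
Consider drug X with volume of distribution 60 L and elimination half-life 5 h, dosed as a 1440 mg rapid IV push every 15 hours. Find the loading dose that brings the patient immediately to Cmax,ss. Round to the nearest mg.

f = (1/2)^(15/5) ≈ 0.125000; accumulation ratio R = 1/(1−f) ≈ 1.14286.
Loading dose to hit Cmax,ss on first dose: D_load = D_maint·R ≈ 1440 × 1.14286 ≈ 1645.72 mg.

1646 mg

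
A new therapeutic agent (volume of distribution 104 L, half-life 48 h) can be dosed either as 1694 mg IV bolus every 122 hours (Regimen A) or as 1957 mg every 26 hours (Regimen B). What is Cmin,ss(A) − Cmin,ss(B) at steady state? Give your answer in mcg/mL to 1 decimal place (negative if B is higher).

-37.9 mcg/mL

Regimen A: f = (1/2)^(122/48) ≈ 0.1717; Cmin,ss = (1694/104)·f/(1−f) ≈ 3.376 mcg/mL.
Regimen B: f = (1/2)^(26/48) ≈ 0.6870; Cmin,ss = (1957/104)·f/(1−f) ≈ 41.302 mcg/mL.
Difference ≈ 3.376 − 41.302 ≈ -37.926 mcg/mL.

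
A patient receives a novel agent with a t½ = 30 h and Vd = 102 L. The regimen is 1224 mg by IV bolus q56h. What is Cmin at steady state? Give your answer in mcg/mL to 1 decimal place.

τ/t½ = 56/30 ≈ 1.8667, so fraction remaining f = (1/2)^(56/30) ≈ 0.2742.
At steady state, accumulation factor R = 1/(1 − e^(−kτ)) ≈ 1.3778.
Single-dose peak C₀ = D/Vd = 1224/102 ≈ 12.000 mcg/mL.
Steady-state peak Cmax,ss = C₀·R ≈ 12.000 × 1.3778 ≈ 16.534 mcg/mL.
One interval later, Cmin,ss = Cmax,ss·e^(−kτ) ≈ 16.534 × 0.2742 ≈ 4.534 mcg/mL.

4.5 mcg/mL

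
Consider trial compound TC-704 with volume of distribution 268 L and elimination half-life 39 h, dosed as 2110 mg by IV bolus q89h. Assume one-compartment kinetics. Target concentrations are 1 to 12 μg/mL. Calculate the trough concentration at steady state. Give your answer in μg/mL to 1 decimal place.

2.0 μg/mL

τ/t½ = 89/39 ≈ 2.2821, so fraction remaining f = (1/2)^(89/39) ≈ 0.2056.
Accumulation ratio R = 1/(1 − f) ≈ 1/0.7944 ≈ 1.2588.
Single-dose peak C₀ = D/Vd = 2110/268 ≈ 7.873 μg/mL.
Cmax,ss = C₀/(1 − f) ≈ 7.873/0.7944 ≈ 9.911 μg/mL.
One interval later, Cmin,ss = Cmax,ss·e^(−kτ) ≈ 9.911 × 0.2056 ≈ 2.038 μg/mL.
Trough 2.0 μg/mL vs MEC 1 μg/mL: adequate.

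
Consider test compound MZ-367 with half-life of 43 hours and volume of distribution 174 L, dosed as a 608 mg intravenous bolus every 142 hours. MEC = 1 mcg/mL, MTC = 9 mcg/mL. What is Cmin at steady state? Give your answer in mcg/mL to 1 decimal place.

0.4 mcg/mL

τ/t½ = 142/43 ≈ 3.3023, so fraction remaining f = (1/2)^(142/43) ≈ 0.1014.
Each bolus raises the concentration by D/Vd = 608/174 ≈ 3.494 mcg/mL.
Steady-state trough Cmin,ss = C₀·f/(1−f) ≈ 3.494 × 0.1014/0.8986 ≈ 0.394 mcg/mL.
Trough 0.4 mcg/mL vs MEC 1 mcg/mL: subtherapeutic.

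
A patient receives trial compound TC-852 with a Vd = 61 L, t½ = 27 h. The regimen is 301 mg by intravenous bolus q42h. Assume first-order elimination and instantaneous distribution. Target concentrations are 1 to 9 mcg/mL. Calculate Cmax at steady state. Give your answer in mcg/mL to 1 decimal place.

Over one 42-h interval, 42/27 ≈ 1.5556 half-lives elapse, leaving f ≈ 0.3402 of each dose.
Accumulation ratio R = 1/(1 − f) ≈ 1/0.6598 ≈ 1.5156.
Each bolus raises the concentration by D/Vd = 301/61 ≈ 4.934 mcg/mL.
Steady-state peak Cmax,ss = C₀·R ≈ 4.934 × 1.5156 ≈ 7.478 mcg/mL.
Peak 7.5 mcg/mL vs MTC 9 mcg/mL: below toxic threshold.

7.5 mcg/mL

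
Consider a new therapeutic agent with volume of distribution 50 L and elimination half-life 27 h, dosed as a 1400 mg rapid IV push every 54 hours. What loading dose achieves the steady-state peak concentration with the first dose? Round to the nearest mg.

f = (1/2)^(54/27) ≈ 0.250000; accumulation ratio R = 1/(1−f) ≈ 1.33333.
Loading dose to hit Cmax,ss on first dose: D_load = D_maint·R ≈ 1400 × 1.33333 ≈ 1866.66 mg.

1867 mg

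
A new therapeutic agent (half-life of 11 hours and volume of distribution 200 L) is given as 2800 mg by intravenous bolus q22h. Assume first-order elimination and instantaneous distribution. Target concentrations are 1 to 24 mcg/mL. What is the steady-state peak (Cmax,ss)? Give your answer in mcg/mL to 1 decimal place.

τ = 22 h = 2 half-lives, so f = (1/2)^2 = 0.25.
At steady state, R = 1/(1 − 0.25) = 4/3.
Single-dose peak C₀ = D/Vd = 2800/200 = 14 mcg/mL.
Steady-state peak Cmax,ss = C₀·R = 14 × 4/3 ≈ 18.667 mcg/mL.
Peak 18.7 mcg/mL vs MTC 24 mcg/mL: below toxic threshold.

18.7 mcg/mL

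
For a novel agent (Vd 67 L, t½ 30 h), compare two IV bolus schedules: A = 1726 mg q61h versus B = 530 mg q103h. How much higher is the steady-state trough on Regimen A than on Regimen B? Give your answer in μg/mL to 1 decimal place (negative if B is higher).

7.5 μg/mL

Regimen A: f = (1/2)^(61/30) ≈ 0.2443; Cmin,ss = (1726/67)·f/(1−f) ≈ 8.328 μg/mL.
Regimen B: f = (1/2)^(103/30) ≈ 0.0926; Cmin,ss = (530/67)·f/(1−f) ≈ 0.807 μg/mL.
Difference ≈ 8.328 − 0.807 ≈ 7.521 μg/mL.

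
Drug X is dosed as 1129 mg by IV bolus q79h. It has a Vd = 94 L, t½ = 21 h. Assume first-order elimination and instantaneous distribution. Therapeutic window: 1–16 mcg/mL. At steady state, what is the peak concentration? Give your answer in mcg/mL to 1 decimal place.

τ/t½ = 79/21 ≈ 3.7619, so fraction remaining f = (1/2)^(79/21) ≈ 0.0737.
At steady state, accumulation factor R = 1/(1 − e^(−kτ)) ≈ 1.0796.
Each bolus raises the concentration by D/Vd = 1129/94 ≈ 12.011 mcg/mL.
Steady-state peak Cmax,ss = C₀·R ≈ 12.011 × 1.0796 ≈ 12.967 mcg/mL.
Peak 13.0 mcg/mL vs MTC 16 mcg/mL: below toxic threshold.

13.0 mcg/mL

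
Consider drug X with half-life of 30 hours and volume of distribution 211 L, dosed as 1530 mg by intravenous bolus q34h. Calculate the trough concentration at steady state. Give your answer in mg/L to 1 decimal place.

τ/t½ = 34/30 ≈ 1.1333, so fraction remaining f = (1/2)^(34/30) ≈ 0.4559.
At steady state, accumulation factor R = 1/(1 − e^(−kτ)) ≈ 1.8379.
Single-dose peak C₀ = D/Vd = 1530/211 ≈ 7.251 mg/L.
Cmax,ss = C₀/(1 − f) ≈ 7.251/0.5441 ≈ 13.327 mg/L.
Steady-state trough Cmin,ss = Cmax,ss·f ≈ 13.327 × 0.4559 ≈ 6.076 mg/L.

6.1 mg/L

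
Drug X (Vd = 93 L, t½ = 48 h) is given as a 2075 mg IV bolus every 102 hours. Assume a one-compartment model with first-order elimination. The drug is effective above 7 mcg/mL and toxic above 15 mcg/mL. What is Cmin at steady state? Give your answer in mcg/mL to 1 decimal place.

6.6 mcg/mL

τ/t½ = 102/48 ≈ 2.125, so fraction remaining f = (1/2)^(102/48) ≈ 0.2293.
Single-dose peak C₀ = D/Vd = 2075/93 ≈ 22.312 mcg/mL.
Steady-state trough Cmin,ss = C₀·f/(1−f) ≈ 22.312 × 0.2293/0.7707 ≈ 6.638 mcg/mL.
Trough 6.6 mcg/mL vs MEC 7 mcg/mL: subtherapeutic.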